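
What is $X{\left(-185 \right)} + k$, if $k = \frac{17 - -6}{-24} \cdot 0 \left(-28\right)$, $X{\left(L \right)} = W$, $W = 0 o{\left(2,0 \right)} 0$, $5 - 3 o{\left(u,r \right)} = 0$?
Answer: $0$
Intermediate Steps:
$o{\left(u,r \right)} = \frac{5}{3}$ ($o{\left(u,r \right)} = \frac{5}{3} - 0 = \frac{5}{3} + 0 = \frac{5}{3}$)
$W = 0$ ($W = 0 \cdot \frac{5}{3} \cdot 0 = 0 \cdot 0 = 0$)
$X{\left(L \right)} = 0$
$k = 0$ ($k = \left(17 + 6\right) \left(- \frac{1}{24}\right) 0 \left(-28\right) = 23 \left(- \frac{1}{24}\right) 0 \left(-28\right) = \left(- \frac{23}{24}\right) 0 \left(-28\right) = 0 \left(-28\right) = 0$)
$X{\left(-185 \right)} + k = 0 + 0 = 0$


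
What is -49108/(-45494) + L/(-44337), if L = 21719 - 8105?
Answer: 259657680/336177913 ≈ 0.77238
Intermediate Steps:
L = 13614
-49108/(-45494) + L/(-44337) = -49108/(-45494) + 13614/(-44337) = -49108*(-1/45494) + 13614*(-1/44337) = 24554/22747 - 4538/14779 = 259657680/336177913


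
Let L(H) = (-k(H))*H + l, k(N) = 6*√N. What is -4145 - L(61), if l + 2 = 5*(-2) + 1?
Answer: -4134 + 366*√61 ≈ -1275.4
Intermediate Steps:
l = -11 (l = -2 + (5*(-2) + 1) = -2 + (-10 + 1) = -2 - 9 = -11)
L(H) = -11 - 6*H^(3/2) (L(H) = (-6*√H)*H - 11 = -6*H^(3/2) - 11 = -11 - 6*H^(3/2))
-4145 - L(61) = -4145 - (-11 - 366*√61) = -4145 + (11 + 366*√61) = -4134 + 366*√61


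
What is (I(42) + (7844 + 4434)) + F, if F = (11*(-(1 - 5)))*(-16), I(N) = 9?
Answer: 11583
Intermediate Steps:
F = -704 (F = (11*(-1*(-4)))*(-16) = (11*4)*(-16) = 44*(-16) = -704)
(I(42) + (7844 + 4434)) + F = (9 + (7844 + 4434)) - 704 = (9 + 12278) - 704 = 12287 - 704 = 11583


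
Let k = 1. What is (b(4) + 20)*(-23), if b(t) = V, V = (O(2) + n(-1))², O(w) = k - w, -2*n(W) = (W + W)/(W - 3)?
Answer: -7935/16 ≈ -495.94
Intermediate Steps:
n(W) = -W/(-3 + W) (n(W) = -(W + W)/(2*(W - 3)) = -2*W/(2*(-3 + W)) = -W/(-3 + W))
O(w) = 1 - w
V = 25/16 (V = ((1 - 1*2) - 1*(-1)/(-3 - 1))² = ((1 - 2) - 1*(-1)/(-4))² = (-1 - 1*(-1)*(-¼))² = (-1 - ¼)² = (-5/4)² = 25/16 ≈ 1.5625)
b(t) = 25/16
(b(4) + 20)*(-23) = (25/16 + 20)*(-23) = (345/16)*(-23) = -7935/16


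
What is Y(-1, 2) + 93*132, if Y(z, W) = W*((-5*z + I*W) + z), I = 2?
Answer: 12292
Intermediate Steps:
Y(z, W) = W*(-4*z + 2*W) (Y(z, W) = W*((-5*z + 2*W) + z) = W*(-4*z + 2*W))
Y(-1, 2) + 93*132 = 2*2*(2 - 2*(-1)) + 93*132 = 2*2*(2 + 2) + 12276 = 2*2*4 + 12276 = 16 + 12276 = 12292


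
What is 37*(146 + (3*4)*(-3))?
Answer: 4070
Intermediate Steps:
37*(146 + (3*4)*(-3)) = 37*(146 + 12*(-3)) = 37*(146 - 36) = 37*110 = 4070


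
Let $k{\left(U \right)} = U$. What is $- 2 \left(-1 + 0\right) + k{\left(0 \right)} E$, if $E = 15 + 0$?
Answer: $2$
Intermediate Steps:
$E = 15$
$- 2 \left(-1 + 0\right) + k{\left(0 \right)} E = - 2 \left(-1 + 0\right) + 0 \cdot 15 = \left(-2\right) \left(-1\right) + 0 = 2 + 0 = 2$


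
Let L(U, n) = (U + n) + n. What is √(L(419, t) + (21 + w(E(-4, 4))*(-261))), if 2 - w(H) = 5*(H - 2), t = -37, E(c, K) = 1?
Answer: I*√1461 ≈ 38.223*I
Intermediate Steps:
w(H) = 12 - 5*H (w(H) = 2 - 5*(H - 2) = 2 - 5*(-2 + H) = 2 - (-10 + 5*H) = 2 + (10 - 5*H) = 12 - 5*H)
L(U, n) = U + 2*n
√(L(419, t) + (21 + w(E(-4, 4))*(-261))) = √((419 + 2*(-37)) + (21 + (12 - 5*1)*(-261))) = √((419 - 74) + (21 + (12 - 5)*(-261))) = √(345 + (21 + 7*(-261))) = √(345 + (21 - 1827)) = √(345 - 1806) = √(-1461) = I*√1461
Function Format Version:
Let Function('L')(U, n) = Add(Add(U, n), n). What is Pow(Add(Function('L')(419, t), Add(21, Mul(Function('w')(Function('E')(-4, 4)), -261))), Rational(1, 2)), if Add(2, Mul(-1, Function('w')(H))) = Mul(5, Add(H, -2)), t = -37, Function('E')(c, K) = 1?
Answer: Mul(I, Pow(1461, Rational(1, 2))) ≈ Mul(38.223, I)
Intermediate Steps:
Function('w')(H) = Add(12, Mul(-5, H)) (Function('w')(H) = Add(2, Mul(-1, Mul(5, Add(H, -2)))) = Add(2, Mul(-1, Mul(5, Add(-2, H)))) = Add(2, Mul(-1, Add(-10, Mul(5, H)))) = Add(2, Add(10, Mul(-5, H))) = Add(12, Mul(-5, H)))
Function('L')(U, n) = Add(U, Mul(2, n))
Pow(Add(Function('L')(419, t), Add(21, Mul(Function('w')(Function('E')(-4, 4)), -261))), Rational(1, 2)) = Pow(Add(Add(419, Mul(2, -37)), Add(21, Mul(Add(12, Mul(-5, 1)), -261))), Rational(1, 2)) = Pow(Add(Add(419, -74), Add(21, Mul(Add(12, -5), -261))), Rational(1, 2)) = Pow(Add(345, Add(21, Mul(7, -261))), Rational(1, 2)) = Pow(Add(345, Add(21, -1827)), Rational(1, 2)) = Pow(Add(345, -1806), Rational(1, 2)) = Pow(-1461, Rational(1, 2)) = Mul(I, Pow(1461, Rational(1, 2)))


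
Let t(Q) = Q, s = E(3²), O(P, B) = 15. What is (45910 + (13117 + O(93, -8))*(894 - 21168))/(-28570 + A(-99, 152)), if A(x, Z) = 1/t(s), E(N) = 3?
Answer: 798576774/85709 ≈ 9317.3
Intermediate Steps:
s = 3
A(x, Z) = ⅓ (A(x, Z) = 1/3 = ⅓)
(45910 + (13117 + O(93, -8))*(894 - 21168))/(-28570 + A(-99, 152)) = (45910 + (13117 + 15)*(894 - 21168))/(-28570 + ⅓) = (45910 + 13132*(-20274))/(-85709/3) = (45910 - 266238168)*(-3/85709) = -266192258*(-3/85709) = 798576774/85709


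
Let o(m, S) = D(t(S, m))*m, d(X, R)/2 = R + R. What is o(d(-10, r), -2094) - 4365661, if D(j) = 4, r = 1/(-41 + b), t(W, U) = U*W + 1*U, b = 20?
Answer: -91678897/21 ≈ -4.3657e+6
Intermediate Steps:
t(W, U) = U + U*W (t(W, U) = U*W + U = U + U*W)
r = -1/21 (r = 1/(-41 + 20) = 1/(-21) = -1/21 ≈ -0.047619)
d(X, R) = 4*R (d(X, R) = 2*(R + R) = 2*(2*R) = 4*R)
o(m, S) = 4*m
o(d(-10, r), -2094) - 4365661 = 4*(4*(-1/21)) - 4365661 = 4*(-4/21) - 4365661 = -16/21 - 4365661 = -91678897/21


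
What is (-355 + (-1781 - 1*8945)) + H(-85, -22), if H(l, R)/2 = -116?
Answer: -11313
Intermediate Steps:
H(l, R) = -232 (H(l, R) = 2*(-116) = -232)
(-355 + (-1781 - 1*8945)) + H(-85, -22) = (-355 + (-1781 - 1*8945)) - 232 = (-355 + (-1781 - 8945)) - 232 = (-355 - 10726) - 232 = -11081 - 232 = -11313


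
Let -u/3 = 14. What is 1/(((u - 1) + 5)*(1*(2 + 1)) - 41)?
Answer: -1/155 ≈ -0.0064516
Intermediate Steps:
u = -42 (u = -3*14 = -42)
1/(((u - 1) + 5)*(1*(2 + 1)) - 41) = 1/(((-42 - 1) + 5)*(1*(2 + 1)) - 41) = 1/((-43 + 5)*(1*3) - 41) = 1/(-38*3 - 41) = 1/(-114 - 41) = 1/(-155) = -1/155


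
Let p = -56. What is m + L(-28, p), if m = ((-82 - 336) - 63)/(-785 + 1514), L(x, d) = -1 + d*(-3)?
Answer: 121262/729 ≈ 166.34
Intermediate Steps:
L(x, d) = -1 - 3*d
m = -481/729 (m = (-418 - 63)/729 = -481*1/729 = -481/729 ≈ -0.65981)
m + L(-28, p) = -481/729 + (-1 - 3*(-56)) = -481/729 + (-1 + 168) = -481/729 + 167 = 121262/729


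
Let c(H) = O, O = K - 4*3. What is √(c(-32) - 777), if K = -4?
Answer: I*√793 ≈ 28.16*I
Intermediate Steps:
O = -16 (O = -4 - 4*3 = -4 - 12 = -16)
c(H) = -16
√(c(-32) - 777) = √(-16 - 777) = √(-793) = I*√793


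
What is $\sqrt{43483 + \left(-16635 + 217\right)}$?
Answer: $\sqrt{27065} \approx 164.51$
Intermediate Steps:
$\sqrt{43483 + \left(-16635 + 217\right)} = \sqrt{43483 - 16418} = \sqrt{27065}$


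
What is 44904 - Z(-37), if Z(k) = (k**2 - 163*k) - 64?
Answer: 37568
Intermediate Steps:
Z(k) = -64 + k**2 - 163*k
44904 - Z(-37) = 44904 - (-64 + (-37)**2 - 163*(-37)) = 44904 - (-64 + 1369 + 6031) = 44904 - 1*7336 = 44904 - 7336 = 37568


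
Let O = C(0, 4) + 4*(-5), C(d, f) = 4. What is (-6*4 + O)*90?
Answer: -3600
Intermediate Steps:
O = -16 (O = 4 + 4*(-5) = 4 - 20 = -16)
(-6*4 + O)*90 = (-6*4 - 16)*90 = (-24 - 16)*90 = -40*90 = -3600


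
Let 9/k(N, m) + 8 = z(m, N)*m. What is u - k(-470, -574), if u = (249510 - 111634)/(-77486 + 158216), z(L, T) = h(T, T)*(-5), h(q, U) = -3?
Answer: 594470969/347865570 ≈ 1.7089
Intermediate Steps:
z(L, T) = 15 (z(L, T) = -3*(-5) = 15)
k(N, m) = 9/(-8 + 15*m)
u = 68938/40365 (u = 137876/80730 = 137876*(1/80730) = 68938/40365 ≈ 1.7079)
u - k(-470, -574) = 68938/40365 - 9/(-8 + 15*(-574)) = 68938/40365 - 9/(-8 - 8610) = 68938/40365 - 9/(-8618) = 68938/40365 - 9*(-1)/8618 = 68938/40365 - 1*(-9/8618) = 68938/40365 + 9/8618 = 594470969/347865570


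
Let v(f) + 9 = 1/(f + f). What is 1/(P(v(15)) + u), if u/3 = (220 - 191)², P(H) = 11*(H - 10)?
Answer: 30/69431 ≈ 0.00043208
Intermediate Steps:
v(f) = -9 + 1/(2*f) (v(f) = -9 + 1/(f + f) = -9 + 1/(2*f))
P(H) = -110 + 11*H (P(H) = 11*(-10 + H) = -110 + 11*H)
u = 2523 (u = 3*(220 - 191)² = 3*29² = 3*841 = 2523)
1/(P(v(15)) + u) = 1/((-110 + 11*(-9 + (½)/15)) + 2523) = 1/((-110 + 11*(-9 + (½)*(1/15))) + 2523) = 1/((-110 + 11*(-9 + 1/30)) + 2523) = 1/((-110 + 11*(-269/30)) + 2523) = 1/((-110 - 2959/30) + 2523) = 1/(-6259/30 + 2523) = 1/(69431/30) = 30/69431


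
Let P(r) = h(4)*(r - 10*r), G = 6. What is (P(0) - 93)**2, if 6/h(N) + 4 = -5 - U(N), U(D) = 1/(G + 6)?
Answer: 8649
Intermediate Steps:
U(D) = 1/12 (U(D) = 1/(6 + 6) = 1/12)
h(N) = -72/109 (h(N) = 6/(-4 + (-5 - 1*1/12)) = 6/(-4 + (-5 - 1/12)) = 6/(-4 - 61/12) = 6/(-109/12) = 6*(-12/109) = -72/109)
P(r) = 648*r/109 (P(r) = -72*(r - 10*r)/109 = -(-648)*r/109 = 648*r/109)
(P(0) - 93)**2 = ((648/109)*0 - 93)**2 = (0 - 93)**2 = (-93)**2 = 8649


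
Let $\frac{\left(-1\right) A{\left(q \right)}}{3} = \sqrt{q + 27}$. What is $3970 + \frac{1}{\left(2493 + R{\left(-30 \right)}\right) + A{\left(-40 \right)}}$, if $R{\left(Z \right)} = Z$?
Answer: $\frac{8027983961}{2022162} + \frac{i \sqrt{13}}{2022162} \approx 3970.0 + 1.783 \cdot 10^{-6} i$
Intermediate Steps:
$A{\left(q \right)} = - 3 \sqrt{27 + q}$ ($A{\left(q \right)} = - 3 \sqrt{q + 27} = - 3 \sqrt{27 + q}$)
$3970 + \frac{1}{\left(2493 + R{\left(-30 \right)}\right) + A{\left(-40 \right)}} = 3970 + \frac{1}{\left(2493 - 30\right) - 3 \sqrt{27 - 40}} = 3970 + \frac{1}{2463 - 3 \sqrt{-13}} = 3970 + \frac{1}{2463 - 3 i \sqrt{13}}$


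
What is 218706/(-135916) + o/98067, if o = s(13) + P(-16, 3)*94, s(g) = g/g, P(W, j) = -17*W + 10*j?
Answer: -2931553663/2221479062 ≈ -1.3196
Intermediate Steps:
s(g) = 1
o = 28389 (o = 1 + (-17*(-16) + 10*3)*94 = 1 + (272 + 30)*94 = 1 + 302*94 = 1 + 28388 = 28389)
218706/(-135916) + o/98067 = 218706/(-135916) + 28389/98067 = 218706*(-1/135916) + 28389*(1/98067) = -109353/67958 + 9463/32689 = -2931553663/2221479062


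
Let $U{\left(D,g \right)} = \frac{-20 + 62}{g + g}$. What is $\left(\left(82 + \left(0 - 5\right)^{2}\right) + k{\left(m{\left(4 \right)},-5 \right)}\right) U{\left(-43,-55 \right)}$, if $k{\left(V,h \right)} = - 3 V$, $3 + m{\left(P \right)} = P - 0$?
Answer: $- \frac{2184}{55} \approx -39.709$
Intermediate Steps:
$U{\left(D,g \right)} = \frac{21}{g}$ ($U{\left(D,g \right)} = \frac{42}{2 g} = 42 \frac{1}{2 g} = \frac{21}{g}$)
$m{\left(P \right)} = -3 + P$ ($m{\left(P \right)} = -3 + \left(P - 0\right) = -3 + \left(P + 0\right) = -3 + P$)
$\left(\left(82 + \left(0 - 5\right)^{2}\right) + k{\left(m{\left(4 \right)},-5 \right)}\right) U{\left(-43,-55 \right)} = \left(\left(82 + \left(0 - 5\right)^{2}\right) - 3 \left(-3 + 4\right)\right) \frac{21}{-55} = \left(\left(82 + \left(-5\right)^{2}\right) - 3\right) 21 \left(- \frac{1}{55}\right) = \left(\left(82 + 25\right) - 3\right) \left(- \frac{21}{55}\right) = \left(107 - 3\right) \left(- \frac{21}{55}\right) = 104 \left(- \frac{21}{55}\right) = - \frac{2184}{55}$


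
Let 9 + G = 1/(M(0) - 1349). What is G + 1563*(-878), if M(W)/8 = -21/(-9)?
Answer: -5476941096/3991 ≈ -1.3723e+6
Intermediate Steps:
M(W) = 56/3 (M(W) = 8*(-21/(-9)) = 8*(-21*(-⅑)) = 8*(7/3) = 56/3)
G = -35922/3991 (G = -9 + 1/(56/3 - 1349) = -9 + 1/(-3991/3) = -9 - 3/3991 = -35922/3991 ≈ -9.0007)
G + 1563*(-878) = -35922/3991 + 1563*(-878) = -35922/3991 - 1372314 = -5476941096/3991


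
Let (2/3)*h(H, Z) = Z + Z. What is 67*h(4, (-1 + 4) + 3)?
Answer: 1206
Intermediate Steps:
h(H, Z) = 3*Z (h(H, Z) = 3*(Z + Z)/2 = 3*(2*Z)/2 = 3*Z)
67*h(4, (-1 + 4) + 3) = 67*(3*((-1 + 4) + 3)) = 67*(3*(3 + 3)) = 67*(3*6) = 67*18 = 1206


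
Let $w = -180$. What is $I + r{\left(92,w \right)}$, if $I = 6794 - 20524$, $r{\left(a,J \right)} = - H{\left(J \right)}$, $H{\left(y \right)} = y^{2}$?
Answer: $-46130$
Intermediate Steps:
$r{\left(a,J \right)} = - J^{2}$
$I = -13730$ ($I = 6794 - 20524 = -13730$)
$I + r{\left(92,w \right)} = -13730 - \left(-180\right)^{2} = -13730 - 32400 = -46130$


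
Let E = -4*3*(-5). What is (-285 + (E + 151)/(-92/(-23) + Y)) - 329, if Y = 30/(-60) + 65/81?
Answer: -393776/697 ≈ -564.96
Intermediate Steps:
Y = 49/162 (Y = 30*(-1/60) + 65*(1/81) = -½ + 65/81 = 49/162 ≈ 0.30247)
E = 60 (E = -12*(-5) = 60)
(-285 + (E + 151)/(-92/(-23) + Y)) - 329 = (-285 + (60 + 151)/(-92/(-23) + 49/162)) - 329 = (-285 + 211/(-92*(-1/23) + 49/162)) - 329 = (-285 + 211/(4 + 49/162)) - 329 = (-285 + 211/(697/162)) - 329 = (-285 + 211*(162/697)) - 329 = (-285 + 34182/697) - 329 = -164463/697 - 329 = -393776/697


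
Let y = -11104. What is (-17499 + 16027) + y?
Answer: -12576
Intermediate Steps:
(-17499 + 16027) + y = (-17499 + 16027) - 11104 = -1472 - 11104 = -12576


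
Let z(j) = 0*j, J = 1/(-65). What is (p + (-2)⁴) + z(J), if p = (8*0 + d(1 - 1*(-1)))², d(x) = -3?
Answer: 25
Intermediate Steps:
p = 9 (p = (8*0 - 3)² = (0 - 3)² = (-3)² = 9)
J = -1/65 ≈ -0.015385
z(j) = 0
(p + (-2)⁴) + z(J) = (9 + (-2)⁴) + 0 = (9 + 16) + 0 = 25 + 0 = 25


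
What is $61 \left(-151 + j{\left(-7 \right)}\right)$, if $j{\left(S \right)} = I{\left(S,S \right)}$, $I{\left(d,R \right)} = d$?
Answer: $-9638$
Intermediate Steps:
$j{\left(S \right)} = S$
$61 \left(-151 + j{\left(-7 \right)}\right) = 61 \left(-151 - 7\right) = 61 \left(-158\right) = -9638$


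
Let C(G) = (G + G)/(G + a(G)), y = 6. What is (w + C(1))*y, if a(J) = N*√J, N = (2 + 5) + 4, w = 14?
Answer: 85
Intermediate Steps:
N = 11 (N = 7 + 4 = 11)
a(J) = 11*√J
C(G) = 2*G/(G + 11*√G) (C(G) = (G + G)/(G + 11*√G) = (2*G)/(G + 11*√G) = 2*G/(G + 11*√G))
(w + C(1))*y = (14 + 2*1/(1 + 11*√1))*6 = (14 + 2*1/(1 + 11*1))*6 = (14 + 2*1/(1 + 11))*6 = (14 + 2*1/12)*6 = (14 + 2*1*(1/12))*6 = (14 + ⅙)*6 = (85/6)*6 = 85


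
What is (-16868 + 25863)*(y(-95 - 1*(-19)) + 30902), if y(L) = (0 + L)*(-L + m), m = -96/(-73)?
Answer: 16432983490/73 ≈ 2.2511e+8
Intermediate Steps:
m = 96/73 (m = -96*(-1/73) = 96/73 ≈ 1.3151)
y(L) = L*(96/73 - L) (y(L) = (0 + L)*(-L + 96/73) = L*(96/73 - L))
(-16868 + 25863)*(y(-95 - 1*(-19)) + 30902) = (-16868 + 25863)*((-95 - 1*(-19))*(96 - 73*(-95 - 1*(-19)))/73 + 30902) = 8995*((-95 + 19)*(96 - 73*(-95 + 19))/73 + 30902) = 8995*((1/73)*(-76)*(96 - 73*(-76)) + 30902) = 8995*((1/73)*(-76)*(96 + 5548) + 30902) = 8995*((1/73)*(-76)*5644 + 30902) = 8995*(-428944/73 + 30902) = 8995*(1826902/73) = 16432983490/73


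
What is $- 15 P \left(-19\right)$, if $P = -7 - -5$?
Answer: $-570$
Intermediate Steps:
$P = -2$ ($P = -7 + 5 = -2$)
$- 15 P \left(-19\right) = \left(-15\right) \left(-2\right) \left(-19\right) = 30 \left(-19\right) = -570$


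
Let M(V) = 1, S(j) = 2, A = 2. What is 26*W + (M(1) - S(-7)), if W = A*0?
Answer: -1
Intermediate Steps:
W = 0 (W = 2*0 = 0)
26*W + (M(1) - S(-7)) = 26*0 + (1 - 1*2) = 0 + (1 - 2) = 0 - 1 = -1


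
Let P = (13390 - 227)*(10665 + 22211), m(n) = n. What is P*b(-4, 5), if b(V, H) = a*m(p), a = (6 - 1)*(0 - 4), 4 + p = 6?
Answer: -17309871520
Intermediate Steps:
p = 2 (p = -4 + 6 = 2)
a = -20 (a = 5*(-4) = -20)
P = 432746788 (P = 13163*32876 = 432746788)
b(V, H) = -40 (b(V, H) = -20*2 = -40)
P*b(-4, 5) = 432746788*(-40) = -17309871520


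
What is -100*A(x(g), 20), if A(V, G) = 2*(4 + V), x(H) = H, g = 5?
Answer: -1800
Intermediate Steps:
A(V, G) = 8 + 2*V
-100*A(x(g), 20) = -100*(8 + 2*5) = -100*(8 + 10) = -100*18 = -1800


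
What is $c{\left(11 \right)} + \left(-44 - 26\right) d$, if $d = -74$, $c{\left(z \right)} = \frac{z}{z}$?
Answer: $5181$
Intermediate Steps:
$c{\left(z \right)} = 1$
$c{\left(11 \right)} + \left(-44 - 26\right) d = 1 + \left(-44 - 26\right) \left(-74\right) = 1 - -5180 = 1 + 5180 = 5181$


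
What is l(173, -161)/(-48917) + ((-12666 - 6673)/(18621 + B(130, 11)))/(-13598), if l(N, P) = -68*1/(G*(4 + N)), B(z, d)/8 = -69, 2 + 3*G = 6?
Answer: 59991284371/709122035464986 ≈ 8.4599e-5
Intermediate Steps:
G = 4/3 (G = -⅔ + (⅓)*6 = -⅔ + 2 = 4/3 ≈ 1.3333)
B(z, d) = -552 (B(z, d) = 8*(-69) = -552)
l(N, P) = -68/(16/3 + 4*N/3) (l(N, P) = -68*3/(4*(4 + N)) = -68/(16/3 + 4*N/3))
l(173, -161)/(-48917) + ((-12666 - 6673)/(18621 + B(130, 11)))/(-13598) = -51/(4 + 173)/(-48917) + ((-12666 - 6673)/(18621 - 552))/(-13598) = -51/177*(-1/48917) - 19339/18069*(-1/13598) = -51*1/177*(-1/48917) - 19339*1/18069*(-1/13598) = -17/59*(-1/48917) - 19339/18069*(-1/13598) = 17/2886103 + 19339/245702262 = 59991284371/709122035464986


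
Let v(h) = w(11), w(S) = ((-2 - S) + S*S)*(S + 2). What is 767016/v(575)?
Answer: 7102/13 ≈ 546.31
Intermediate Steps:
w(S) = (2 + S)*(-2 + S² - S) (w(S) = ((-2 - S) + S²)*(2 + S) = (-2 + S² - S)*(2 + S) = (2 + S)*(-2 + S² - S))
v(h) = 1404 (v(h) = -4 + 11² + 11³ - 4*11 = -4 + 121 + 1331 - 44 = 1404)
767016/v(575) = 767016/1404 = 767016*(1/1404) = 7102/13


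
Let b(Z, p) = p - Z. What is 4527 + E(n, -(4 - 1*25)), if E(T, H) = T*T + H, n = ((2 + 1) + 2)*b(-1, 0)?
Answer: 4573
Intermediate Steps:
n = 5 (n = ((2 + 1) + 2)*(0 - 1*(-1)) = (3 + 2)*(0 + 1) = 5*1 = 5)
E(T, H) = H + T**2 (E(T, H) = T**2 + H = H + T**2)
4527 + E(n, -(4 - 1*25)) = 4527 + (-(4 - 1*25) + 5**2) = 4527 + (-(4 - 25) + 25) = 4527 + (-1*(-21) + 25) = 4527 + (21 + 25) = 4527 + 46 = 4573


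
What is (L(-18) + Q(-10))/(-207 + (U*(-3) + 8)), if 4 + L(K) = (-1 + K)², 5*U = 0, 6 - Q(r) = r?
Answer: -373/199 ≈ -1.8744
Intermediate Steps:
Q(r) = 6 - r
U = 0 (U = (⅕)*0 = 0)
L(K) = -4 + (-1 + K)²
(L(-18) + Q(-10))/(-207 + (U*(-3) + 8)) = ((-4 + (-1 - 18)²) + (6 - 1*(-10)))/(-207 + (0*(-3) + 8)) = ((-4 + (-19)²) + (6 + 10))/(-207 + (0 + 8)) = ((-4 + 361) + 16)/(-207 + 8) = (357 + 16)/(-199) = 373*(-1/199) = -373/199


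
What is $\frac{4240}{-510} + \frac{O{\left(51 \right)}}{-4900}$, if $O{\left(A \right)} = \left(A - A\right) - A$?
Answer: $- \frac{2074999}{249900} \approx -8.3033$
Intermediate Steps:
$O{\left(A \right)} = - A$ ($O{\left(A \right)} = 0 - A = - A$)
$\frac{4240}{-510} + \frac{O{\left(51 \right)}}{-4900} = \frac{4240}{-510} + \frac{\left(-1\right) 51}{-4900} = 4240 \left(- \frac{1}{510}\right) - - \frac{51}{4900} = - \frac{424}{51} + \frac{51}{4900} = - \frac{2074999}{249900}$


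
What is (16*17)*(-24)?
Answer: -6528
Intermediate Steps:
(16*17)*(-24) = 272*(-24) = -6528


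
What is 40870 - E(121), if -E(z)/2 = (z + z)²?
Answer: 157998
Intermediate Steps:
E(z) = -8*z² (E(z) = -2*(z + z)² = -2*4*z² = -8*z²)
40870 - E(121) = 40870 - (-8)*121² = 40870 - (-8)*14641 = 40870 - 1*(-117128) = 40870 + 117128 = 157998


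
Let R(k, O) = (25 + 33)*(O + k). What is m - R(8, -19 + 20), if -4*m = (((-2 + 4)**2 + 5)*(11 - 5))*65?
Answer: -2799/2 ≈ -1399.5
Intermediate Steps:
R(k, O) = 58*O + 58*k (R(k, O) = 58*(O + k) = 58*O + 58*k)
m = -1755/2 (m = -((-2 + 4)**2 + 5)*(11 - 5)*65/4 = -(2**2 + 5)*6*65/4 = -(4 + 5)*6*65/4 = -9*6*65/4 = -27*65/2 = -1/4*3510 = -1755/2 ≈ -877.50)
m - R(8, -19 + 20) = -1755/2 - (58*(-19 + 20) + 58*8) = -1755/2 - (58*1 + 464) = -1755/2 - (58 + 464) = -1755/2 - 1*522 = -1755/2 - 522 = -2799/2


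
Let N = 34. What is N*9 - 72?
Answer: 234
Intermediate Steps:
N*9 - 72 = 34*9 - 72 = 306 - 72 = 234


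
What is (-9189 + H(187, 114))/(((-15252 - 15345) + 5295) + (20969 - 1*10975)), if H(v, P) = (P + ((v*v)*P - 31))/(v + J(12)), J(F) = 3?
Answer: -2240639/2908520 ≈ -0.77037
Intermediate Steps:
H(v, P) = (-31 + P + P*v²)/(3 + v) (H(v, P) = (P + ((v*v)*P - 31))/(v + 3) = (P + (v²*P - 31))/(3 + v) = (P + (P*v² - 31))/(3 + v) = (P + (-31 + P*v²))/(3 + v) = (-31 + P + P*v²)/(3 + v))
(-9189 + H(187, 114))/(((-15252 - 15345) + 5295) + (20969 - 1*10975)) = (-9189 + (-31 + 114 + 114*187²)/(3 + 187))/(((-15252 - 15345) + 5295) + (20969 - 1*10975)) = (-9189 + (-31 + 114 + 114*34969)/190)/((-30597 + 5295) + (20969 - 10975)) = (-9189 + (-31 + 114 + 3986466)/190)/(-25302 + 9994) = (-9189 + (1/190)*3986549)/(-15308) = (-9189 + 3986549/190)*(-1/15308) = (2240639/190)*(-1/15308) = -2240639/2908520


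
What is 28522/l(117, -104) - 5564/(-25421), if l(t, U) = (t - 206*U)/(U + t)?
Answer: 734277310/42122597 ≈ 17.432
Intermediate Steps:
l(t, U) = (t - 206*U)/(U + t)
28522/l(117, -104) - 5564/(-25421) = 28522/(((117 - 206*(-104))/(-104 + 117))) - 5564/(-25421) = 28522/(((117 + 21424)/13)) - 5564*(-1/25421) = 28522/(((1/13)*21541)) + 5564/25421 = 28522/1657 + 5564/25421 = 734277310/42122597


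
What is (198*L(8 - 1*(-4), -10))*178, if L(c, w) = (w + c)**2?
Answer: 140976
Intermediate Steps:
L(c, w) = (c + w)**2
(198*L(8 - 1*(-4), -10))*178 = (198*((8 - 1*(-4)) - 10)**2)*178 = (198*((8 + 4) - 10)**2)*178 = (198*(12 - 10)**2)*178 = (198*2**2)*178 = (198*4)*178 = 792*178 = 140976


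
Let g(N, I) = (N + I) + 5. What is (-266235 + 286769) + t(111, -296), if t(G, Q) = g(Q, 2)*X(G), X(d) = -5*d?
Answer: 180929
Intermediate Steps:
g(N, I) = 5 + I + N (g(N, I) = (I + N) + 5 = 5 + I + N)
t(G, Q) = -5*G*(7 + Q) (t(G, Q) = (5 + 2 + Q)*(-5*G) = (7 + Q)*(-5*G) = -5*G*(7 + Q))
(-266235 + 286769) + t(111, -296) = (-266235 + 286769) - 5*111*(7 - 296) = 20534 - 5*111*(-289) = 20534 + 160395 = 180929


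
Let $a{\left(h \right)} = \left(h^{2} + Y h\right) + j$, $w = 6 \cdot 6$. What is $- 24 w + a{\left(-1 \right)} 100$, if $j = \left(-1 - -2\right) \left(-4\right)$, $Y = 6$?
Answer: $-1764$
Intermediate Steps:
$w = 36$
$j = -4$ ($j = \left(-1 + 2\right) \left(-4\right) = 1 \left(-4\right) = -4$)
$a{\left(h \right)} = -4 + h^{2} + 6 h$ ($a{\left(h \right)} = \left(h^{2} + 6 h\right) - 4 = -4 + h^{2} + 6 h$)
$- 24 w + a{\left(-1 \right)} 100 = \left(-24\right) 36 + \left(-4 + \left(-1\right)^{2} + 6 \left(-1\right)\right) 100 = -864 + \left(-4 + 1 - 6\right) 100 = -864 - 900 = -1764$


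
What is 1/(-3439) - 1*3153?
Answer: -10843168/3439 ≈ -3153.0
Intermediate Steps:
1/(-3439) - 1*3153 = -1/3439 - 3153 = -10843168/3439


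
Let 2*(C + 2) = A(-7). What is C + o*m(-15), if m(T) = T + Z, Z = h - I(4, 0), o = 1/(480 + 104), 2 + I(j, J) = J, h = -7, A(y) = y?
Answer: -404/73 ≈ -5.5342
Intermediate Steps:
C = -11/2 (C = -2 + (½)*(-7) = -2 - 7/2 = -11/2 ≈ -5.5000)
I(j, J) = -2 + J
o = 1/584 ≈ 0.0017123
Z = -5 (Z = -7 - (-2 + 0) = -7 - 1*(-2) = -7 + 2 = -5)
m(T) = -5 + T (m(T) = T - 5 = -5 + T)
C + o*m(-15) = -11/2 + (-5 - 15)/584 = -11/2 + (1/584)*(-20) = -11/2 - 5/146 = -404/73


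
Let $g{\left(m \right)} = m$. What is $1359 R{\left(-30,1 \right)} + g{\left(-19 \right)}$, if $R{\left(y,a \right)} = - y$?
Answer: $40751$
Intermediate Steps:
$1359 R{\left(-30,1 \right)} + g{\left(-19 \right)} = 1359 \left(\left(-1\right) \left(-30\right)\right) - 19 = 1359 \cdot 30 - 19 = 40770 - 19 = 40751$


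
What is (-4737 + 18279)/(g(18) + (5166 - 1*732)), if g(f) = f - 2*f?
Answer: 2257/736 ≈ 3.0666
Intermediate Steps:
g(f) = -f
(-4737 + 18279)/(g(18) + (5166 - 1*732)) = (-4737 + 18279)/(-1*18 + (5166 - 1*732)) = 13542/(-18 + (5166 - 732)) = 13542/(-18 + 4434) = 13542/4416 = 13542*(1/4416) = 2257/736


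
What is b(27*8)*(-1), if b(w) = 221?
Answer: -221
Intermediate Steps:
b(27*8)*(-1) = 221*(-1) = -221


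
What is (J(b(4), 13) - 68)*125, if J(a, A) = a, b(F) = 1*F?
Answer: -8000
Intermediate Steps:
b(F) = F
(J(b(4), 13) - 68)*125 = (4 - 68)*125 = -64*125 = -8000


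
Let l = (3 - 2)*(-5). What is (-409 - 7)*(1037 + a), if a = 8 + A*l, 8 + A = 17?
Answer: -416000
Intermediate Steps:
A = 9 (A = -8 + 17 = 9)
l = -5 (l = 1*(-5) = -5)
a = -37 (a = 8 + 9*(-5) = 8 - 45 = -37)
(-409 - 7)*(1037 + a) = (-409 - 7)*(1037 - 37) = -416*1000 = -416000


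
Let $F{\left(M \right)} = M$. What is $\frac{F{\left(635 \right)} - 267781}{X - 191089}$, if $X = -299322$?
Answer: $\frac{267146}{490411} \approx 0.54474$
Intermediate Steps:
$\frac{F{\left(635 \right)} - 267781}{X - 191089} = \frac{635 - 267781}{-299322 - 191089} = - \frac{267146}{-490411} = \left(-267146\right) \left(- \frac{1}{490411}\right) = \frac{267146}{490411}$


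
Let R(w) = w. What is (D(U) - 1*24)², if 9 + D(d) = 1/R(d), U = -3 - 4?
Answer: 53824/49 ≈ 1098.4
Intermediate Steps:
U = -7
D(d) = -9 + 1/d
(D(U) - 1*24)² = ((-9 + 1/(-7)) - 1*24)² = ((-9 - ⅐) - 24)² = (-64/7 - 24)² = (-232/7)² = 53824/49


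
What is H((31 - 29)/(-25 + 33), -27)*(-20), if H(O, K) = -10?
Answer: 200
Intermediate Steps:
H((31 - 29)/(-25 + 33), -27)*(-20) = -10*(-20) = 200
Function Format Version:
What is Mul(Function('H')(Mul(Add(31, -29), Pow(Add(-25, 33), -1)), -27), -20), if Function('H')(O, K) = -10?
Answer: 200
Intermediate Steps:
Mul(Function('H')(Mul(Add(31, -29), Pow(Add(-25, 33), -1)), -27), -20) = Mul(-10, -20) = 200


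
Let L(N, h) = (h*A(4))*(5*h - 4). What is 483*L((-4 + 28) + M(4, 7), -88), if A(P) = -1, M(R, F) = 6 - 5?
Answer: -18871776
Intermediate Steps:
M(R, F) = 1
L(N, h) = -h*(-4 + 5*h) (L(N, h) = (h*(-1))*(5*h - 4) = (-h)*(-4 + 5*h) = -h*(-4 + 5*h))
483*L((-4 + 28) + M(4, 7), -88) = 483*(-88*(4 - 5*(-88))) = 483*(-88*(4 + 440)) = 483*(-88*444) = 483*(-39072) = -18871776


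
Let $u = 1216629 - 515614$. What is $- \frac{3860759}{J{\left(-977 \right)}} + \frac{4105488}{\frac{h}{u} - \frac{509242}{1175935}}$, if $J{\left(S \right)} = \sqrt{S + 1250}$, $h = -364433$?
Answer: $- \frac{676870225146549840}{157107160097} - \frac{551537 \sqrt{273}}{39} \approx -4.542 \cdot 10^{6}$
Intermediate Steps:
$u = 701015$
$J{\left(S \right)} = \sqrt{1250 + S}$
$- \frac{3860759}{J{\left(-977 \right)}} + \frac{4105488}{\frac{h}{u} - \frac{509242}{1175935}} = - \frac{3860759}{\sqrt{1250 - 977}} + \frac{4105488}{- \frac{364433}{701015} - \frac{509242}{1175935}} = - \frac{3860759}{\sqrt{273}} + \frac{4105488}{\left(-364433\right) \frac{1}{701015} - \frac{509242}{1175935}} = - 3860759 \frac{\sqrt{273}}{273} + \frac{4105488}{- \frac{364433}{701015} - \frac{509242}{1175935}} = - \frac{551537 \sqrt{273}}{39} + \frac{4105488}{- \frac{157107160097}{164869614805}} = - \frac{551537 \sqrt{273}}{39} + 4105488 \left(- \frac{164869614805}{157107160097}\right) = - \frac{551537 \sqrt{273}}{39} - \frac{676870225146549840}{157107160097} = - \frac{676870225146549840}{157107160097} - \frac{551537 \sqrt{273}}{39}$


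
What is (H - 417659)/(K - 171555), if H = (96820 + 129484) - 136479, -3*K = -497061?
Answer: 18213/326 ≈ 55.868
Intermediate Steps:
K = 165687 (K = -1/3*(-497061) = 165687)
H = 89825 (H = 226304 - 136479 = 89825)
(H - 417659)/(K - 171555) = (89825 - 417659)/(165687 - 171555) = -327834/(-5868) = -327834*(-1/5868) = 18213/326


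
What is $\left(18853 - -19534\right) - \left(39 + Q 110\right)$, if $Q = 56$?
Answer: $32188$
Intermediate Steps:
$\left(18853 - -19534\right) - \left(39 + Q 110\right) = \left(18853 - -19534\right) - \left(39 + 56 \cdot 110\right) = \left(18853 + 19534\right) - \left(39 + 6160\right) = 38387 - 6199 = 32188$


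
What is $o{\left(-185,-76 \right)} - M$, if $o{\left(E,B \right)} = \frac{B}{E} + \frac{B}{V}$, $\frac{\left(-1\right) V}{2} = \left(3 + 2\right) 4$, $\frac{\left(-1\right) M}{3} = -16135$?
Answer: $- \frac{3581799}{74} \approx -48403.0$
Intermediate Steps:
$M = 48405$ ($M = \left(-3\right) \left(-16135\right) = 48405$)
$V = -40$ ($V = - 2 \left(3 + 2\right) 4 = - 2 \cdot 5 \cdot 4 = \left(-2\right) 20 = -40$)
$o{\left(E,B \right)} = - \frac{B}{40} + \frac{B}{E}$ ($o{\left(E,B \right)} = \frac{B}{E} + \frac{B}{-40} = \frac{B}{E} + B \left(- \frac{1}{40}\right) = \frac{B}{E} - \frac{B}{40} = - \frac{B}{40} + \frac{B}{E}$)
$o{\left(-185,-76 \right)} - M = \left(\left(- \frac{1}{40}\right) \left(-76\right) - \frac{76}{-185}\right) - 48405 = \left(\frac{19}{10} - - \frac{76}{185}\right) - 48405 = \left(\frac{19}{10} + \frac{76}{185}\right) - 48405 = \frac{171}{74} - 48405 = - \frac{3581799}{74}$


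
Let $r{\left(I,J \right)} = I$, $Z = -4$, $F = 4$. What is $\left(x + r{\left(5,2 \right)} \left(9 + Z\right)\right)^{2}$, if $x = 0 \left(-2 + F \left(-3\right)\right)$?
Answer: $625$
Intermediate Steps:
$x = 0$ ($x = 0 \left(-2 + 4 \left(-3\right)\right) = 0 \left(-2 - 12\right) = 0 \left(-14\right) = 0$)
$\left(x + r{\left(5,2 \right)} \left(9 + Z\right)\right)^{2} = \left(0 + 5 \left(9 - 4\right)\right)^{2} = \left(0 + 5 \cdot 5\right)^{2} = \left(0 + 25\right)^{2} = 25^{2} = 625$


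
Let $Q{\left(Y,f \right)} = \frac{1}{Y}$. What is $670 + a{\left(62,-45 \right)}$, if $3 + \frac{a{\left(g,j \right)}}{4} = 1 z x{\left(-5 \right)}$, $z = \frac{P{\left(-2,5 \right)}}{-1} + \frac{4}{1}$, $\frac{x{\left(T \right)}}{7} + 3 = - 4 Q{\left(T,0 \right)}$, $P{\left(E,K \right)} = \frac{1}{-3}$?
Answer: $\frac{5866}{15} \approx 391.07$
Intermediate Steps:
$P{\left(E,K \right)} = - \frac{1}{3}$
$x{\left(T \right)} = -21 - \frac{28}{T}$ ($x{\left(T \right)} = -21 + 7 \left(- \frac{4}{T}\right) = -21 - \frac{28}{T}$)
$z = \frac{13}{3}$ ($z = - \frac{1}{3 \left(-1\right)} + \frac{4}{1} = \left(- \frac{1}{3}\right) \left(-1\right) + 4 \cdot 1 = \frac{1}{3} + 4 = \frac{13}{3} \approx 4.3333$)
$a{\left(g,j \right)} = - \frac{4184}{15}$ ($a{\left(g,j \right)} = -12 + 4 \cdot 1 \cdot \frac{13}{3} \left(-21 - \frac{28}{-5}\right) = -12 + 4 \frac{13 \left(-21 - - \frac{28}{5}\right)}{3} = -12 + 4 \frac{13 \left(-21 + \frac{28}{5}\right)}{3} = -12 + 4 \cdot \frac{13}{3} \left(- \frac{77}{5}\right) = -12 + 4 \left(- \frac{1001}{15}\right) = -12 - \frac{4004}{15} = - \frac{4184}{15}$)
$670 + a{\left(62,-45 \right)} = 670 - \frac{4184}{15} = \frac{5866}{15}$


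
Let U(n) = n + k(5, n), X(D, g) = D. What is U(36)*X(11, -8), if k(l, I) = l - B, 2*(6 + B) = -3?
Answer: 1067/2 ≈ 533.50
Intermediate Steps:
B = -15/2 (B = -6 + (1/2)*(-3) = -6 - 3/2 = -15/2 ≈ -7.5000)
k(l, I) = 15/2 + l (k(l, I) = l - 1*(-15/2) = l + 15/2 = 15/2 + l)
U(n) = 25/2 + n (U(n) = n + (15/2 + 5) = n + 25/2 = 25/2 + n)
U(36)*X(11, -8) = (25/2 + 36)*11 = (97/2)*11 = 1067/2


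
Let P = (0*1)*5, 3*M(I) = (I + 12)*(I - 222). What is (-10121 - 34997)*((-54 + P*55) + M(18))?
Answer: 94477092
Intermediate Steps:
M(I) = (-222 + I)*(12 + I)/3 (M(I) = ((I + 12)*(I - 222))/3 = ((12 + I)*(-222 + I))/3 = ((-222 + I)*(12 + I))/3 = (-222 + I)*(12 + I)/3)
P = 0 (P = 0*5 = 0)
(-10121 - 34997)*((-54 + P*55) + M(18)) = (-10121 - 34997)*((-54 + 0*55) + (-888 - 70*18 + (⅓)*18²)) = -45118*((-54 + 0) + (-888 - 1260 + (⅓)*324)) = -45118*(-54 + (-888 - 1260 + 108)) = -45118*(-54 - 2040) = -45118*(-2094) = 94477092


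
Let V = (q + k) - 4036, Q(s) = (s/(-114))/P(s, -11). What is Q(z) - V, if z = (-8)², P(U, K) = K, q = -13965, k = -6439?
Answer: 15323912/627 ≈ 24440.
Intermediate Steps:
z = 64
Q(s) = s/1254 (Q(s) = (s/(-114))/(-11) = (s*(-1/114))*(-1/11) = -s/114*(-1/11) = s/1254)
V = -24440 (V = (-13965 - 6439) - 4036 = -20404 - 4036 = -24440)
Q(z) - V = (1/1254)*64 - 1*(-24440) = 32/627 + 24440 = 15323912/627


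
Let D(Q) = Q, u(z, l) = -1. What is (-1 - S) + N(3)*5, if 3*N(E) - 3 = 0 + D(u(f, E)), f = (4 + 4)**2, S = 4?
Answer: -5/3 ≈ -1.6667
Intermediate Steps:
f = 64 (f = 8**2 = 64)
N(E) = 2/3 (N(E) = 1 + (0 - 1)/3 = 1 + (1/3)*(-1) = 1 - 1/3 = 2/3)
(-1 - S) + N(3)*5 = (-1 - 1*4) + (2/3)*5 = (-1 - 4) + 10/3 = -5 + 10/3 = -5/3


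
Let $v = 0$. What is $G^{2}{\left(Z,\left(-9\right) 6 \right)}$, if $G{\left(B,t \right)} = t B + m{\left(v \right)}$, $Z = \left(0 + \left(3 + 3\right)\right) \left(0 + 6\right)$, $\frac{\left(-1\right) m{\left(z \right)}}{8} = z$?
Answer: $3779136$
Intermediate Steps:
$m{\left(z \right)} = - 8 z$
$Z = 36$ ($Z = \left(0 + 6\right) 6 = 6 \cdot 6 = 36$)
$G{\left(B,t \right)} = B t$ ($G{\left(B,t \right)} = t B - 0 = B t + 0 = B t$)
$G^{2}{\left(Z,\left(-9\right) 6 \right)} = \left(36 \left(\left(-9\right) 6\right)\right)^{2} = \left(36 \left(-54\right)\right)^{2} = \left(-1944\right)^{2} = 3779136$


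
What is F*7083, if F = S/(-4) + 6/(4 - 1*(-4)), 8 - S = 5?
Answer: 0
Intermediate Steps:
S = 3 (S = 8 - 1*5 = 8 - 5 = 3)
F = 0 (F = 3/(-4) + 6/(4 - 1*(-4)) = 3*(-1/4) + 6/(4 + 4) = -3/4 + 6/8 = -3/4 + 6*(1/8) = -3/4 + 3/4 = 0)
F*7083 = 0*7083 = 0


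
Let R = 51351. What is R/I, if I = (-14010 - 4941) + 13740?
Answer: -17117/1737 ≈ -9.8543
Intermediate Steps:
I = -5211 (I = -18951 + 13740 = -5211)
R/I = 51351/(-5211) = 51351*(-1/5211) = -17117/1737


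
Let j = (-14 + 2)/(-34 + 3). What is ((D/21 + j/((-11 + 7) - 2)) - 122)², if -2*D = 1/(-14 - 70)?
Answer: 178220390706241/11961359424 ≈ 14900.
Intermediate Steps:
j = 12/31 (j = -12/(-31) = -12*(-1/31) = 12/31 ≈ 0.38710)
D = 1/168 (D = -1/(2*(-14 - 70)) = -½/(-84) = -½*(-1/84) = 1/168 ≈ 0.0059524)
((D/21 + j/((-11 + 7) - 2)) - 122)² = (((1/168)/21 + 12/(31*((-11 + 7) - 2))) - 122)² = (((1/168)*(1/21) + 12/(31*(-4 - 2))) - 122)² = ((1/3528 + (12/31)/(-6)) - 122)² = ((1/3528 + (12/31)*(-⅙)) - 122)² = ((1/3528 - 2/31) - 122)² = (-7025/109368 - 122)² = (-13349921/109368)² = 178220390706241/11961359424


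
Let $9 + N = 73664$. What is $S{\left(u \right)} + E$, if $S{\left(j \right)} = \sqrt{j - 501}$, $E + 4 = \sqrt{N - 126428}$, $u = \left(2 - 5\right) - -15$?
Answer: $-4 + i \sqrt{489} + 7 i \sqrt{1077} \approx -4.0 + 251.84 i$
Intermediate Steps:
$N = 73655$ ($N = -9 + 73664 = 73655$)
$u = 12$ ($u = \left(2 - 5\right) + 15 = -3 + 15 = 12$)
$E = -4 + 7 i \sqrt{1077}$ ($E = -4 + \sqrt{73655 - 126428} = -4 + \sqrt{-52773} = -4 + 7 i \sqrt{1077} \approx -4.0 + 229.72 i$)
$S{\left(j \right)} = \sqrt{-501 + j}$
$S{\left(u \right)} + E = \sqrt{-501 + 12} - \left(4 - 7 i \sqrt{1077}\right) = \sqrt{-489} - \left(4 - 7 i \sqrt{1077}\right) = i \sqrt{489} - \left(4 - 7 i \sqrt{1077}\right) = -4 + i \sqrt{489} + 7 i \sqrt{1077}$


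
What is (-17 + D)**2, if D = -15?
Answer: 1024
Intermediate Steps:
(-17 + D)**2 = (-17 - 15)**2 = (-32)**2 = 1024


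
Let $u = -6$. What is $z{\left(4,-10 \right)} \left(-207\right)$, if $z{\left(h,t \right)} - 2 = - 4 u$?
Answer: $-5382$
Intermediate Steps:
$z{\left(h,t \right)} = 26$ ($z{\left(h,t \right)} = 2 - -24 = 2 + 24 = 26$)
$z{\left(4,-10 \right)} \left(-207\right) = 26 \left(-207\right) = -5382$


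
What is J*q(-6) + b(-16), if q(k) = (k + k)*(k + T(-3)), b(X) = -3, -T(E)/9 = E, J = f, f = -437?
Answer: 110121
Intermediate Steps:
J = -437
T(E) = -9*E
q(k) = 2*k*(27 + k) (q(k) = (k + k)*(k - 9*(-3)) = (2*k)*(k + 27) = (2*k)*(27 + k) = 2*k*(27 + k))
J*q(-6) + b(-16) = -874*(-6)*(27 - 6) - 3 = -874*(-6)*21 - 3 = -437*(-252) - 3 = 110124 - 3 = 110121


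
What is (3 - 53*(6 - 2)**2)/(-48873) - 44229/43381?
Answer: -2124946972/2120159613 ≈ -1.0023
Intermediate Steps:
(3 - 53*(6 - 2)**2)/(-48873) - 44229/43381 = (3 - 53*4**2)*(-1/48873) - 44229*1/43381 = (3 - 53*16)*(-1/48873) - 44229/43381 = (3 - 848)*(-1/48873) - 44229/43381 = -845*(-1/48873) - 44229/43381 = 845/48873 - 44229/43381 = -2124946972/2120159613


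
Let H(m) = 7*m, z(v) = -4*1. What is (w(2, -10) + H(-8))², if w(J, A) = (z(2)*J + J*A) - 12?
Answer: 9216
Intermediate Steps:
z(v) = -4
w(J, A) = -12 - 4*J + A*J (w(J, A) = (-4*J + J*A) - 12 = (-4*J + A*J) - 12 = -12 - 4*J + A*J)
(w(2, -10) + H(-8))² = ((-12 - 4*2 - 10*2) + 7*(-8))² = ((-12 - 8 - 20) - 56)² = (-40 - 56)² = (-96)² = 9216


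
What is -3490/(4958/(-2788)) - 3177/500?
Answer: 2424654217/1239500 ≈ 1956.2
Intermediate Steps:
-3490/(4958/(-2788)) - 3177/500 = -3490/(4958*(-1/2788)) - 3177*1/500 = -3490/(-2479/1394) - 3177/500 = -3490*(-1394/2479) - 3177/500 = 4865060/2479 - 3177/500 = 2424654217/1239500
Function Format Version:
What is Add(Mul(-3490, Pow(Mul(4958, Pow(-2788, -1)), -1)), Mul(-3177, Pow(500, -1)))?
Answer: Rational(2424654217, 1239500) ≈ 1956.2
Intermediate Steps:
Add(Mul(-3490, Pow(Mul(4958, Pow(-2788, -1)), -1)), Mul(-3177, Pow(500, -1))) = Add(Mul(-3490, Pow(Mul(4958, Rational(-1, 2788)), -1)), Mul(-3177, Rational(1, 500))) = Add(Mul(-3490, Pow(Rational(-2479, 1394), -1)), Rational(-3177, 500)) = Add(Mul(-3490, Rational(-1394, 2479)), Rational(-3177, 500)) = Add(Rational(4865060, 2479), Rational(-3177, 500)) = Rational(2424654217, 1239500)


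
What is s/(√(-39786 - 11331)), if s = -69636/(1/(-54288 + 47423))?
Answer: -159350380*I*√51117/17039 ≈ -2.1144e+6*I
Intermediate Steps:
s = 478051140 (s = -69636/(1/(-6865)) = -69636/(-1/6865) = -69636*(-6865) = 478051140)
s/(√(-39786 - 11331)) = 478051140/(√(-39786 - 11331)) = 478051140/(√(-51117)) = 478051140/((I*√51117)) = 478051140*(-I*√51117/51117) = -159350380*I*√51117/17039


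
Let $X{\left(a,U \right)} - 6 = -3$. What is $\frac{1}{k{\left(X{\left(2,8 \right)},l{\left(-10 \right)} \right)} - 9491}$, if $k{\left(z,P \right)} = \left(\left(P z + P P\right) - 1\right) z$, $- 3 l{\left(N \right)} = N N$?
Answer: $- \frac{3}{19382} \approx -0.00015478$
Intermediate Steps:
$X{\left(a,U \right)} = 3$ ($X{\left(a,U \right)} = 6 - 3 = 3$)
$l{\left(N \right)} = - \frac{N^{2}}{3}$ ($l{\left(N \right)} = - \frac{N N}{3} = - \frac{N^{2}}{3}$)
$k{\left(z,P \right)} = z \left(-1 + P^{2} + P z\right)$ ($k{\left(z,P \right)} = \left(\left(P z + P^{2}\right) - 1\right) z = \left(\left(P^{2} + P z\right) - 1\right) z = \left(-1 + P^{2} + P z\right) z = z \left(-1 + P^{2} + P z\right)$)
$\frac{1}{k{\left(X{\left(2,8 \right)},l{\left(-10 \right)} \right)} - 9491} = \frac{1}{3 \left(-1 + \left(- \frac{\left(-10\right)^{2}}{3}\right)^{2} + - \frac{\left(-10\right)^{2}}{3} \cdot 3\right) - 9491} = \frac{1}{3 \left(-1 + \left(\left(- \frac{1}{3}\right) 100\right)^{2} + \left(- \frac{1}{3}\right) 100 \cdot 3\right) - 9491} = \frac{1}{3 \left(-1 + \left(- \frac{100}{3}\right)^{2} - 100\right) - 9491} = \frac{1}{3 \left(-1 + \frac{10000}{9} - 100\right) - 9491} = \frac{1}{3 \cdot \frac{9091}{9} - 9491} = \frac{1}{\frac{9091}{3} - 9491} = \frac{1}{- \frac{19382}{3}} = - \frac{3}{19382}$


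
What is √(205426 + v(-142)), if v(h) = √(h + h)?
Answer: √(205426 + 2*I*√71) ≈ 453.24 + 0.019*I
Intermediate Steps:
v(h) = √2*√h (v(h) = √(2*h) = √2*√h)
√(205426 + v(-142)) = √(205426 + √2*√(-142)) = √(205426 + √2*(I*√142)) = √(205426 + 2*I*√71)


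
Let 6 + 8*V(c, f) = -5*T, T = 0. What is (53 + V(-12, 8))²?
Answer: 43681/16 ≈ 2730.1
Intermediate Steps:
V(c, f) = -¾ (V(c, f) = -¾ + (-5*0)/8 = -¾ + (⅛)*0 = -¾ + 0 = -¾)
(53 + V(-12, 8))² = (53 - ¾)² = (209/4)² = 43681/16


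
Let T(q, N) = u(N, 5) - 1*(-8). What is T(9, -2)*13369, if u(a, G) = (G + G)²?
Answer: 1443852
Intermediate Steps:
u(a, G) = 4*G² (u(a, G) = (2*G)² = 4*G²)
T(q, N) = 108 (T(q, N) = 4*5² - 1*(-8) = 4*25 + 8 = 100 + 8 = 108)
T(9, -2)*13369 = 108*13369 = 1443852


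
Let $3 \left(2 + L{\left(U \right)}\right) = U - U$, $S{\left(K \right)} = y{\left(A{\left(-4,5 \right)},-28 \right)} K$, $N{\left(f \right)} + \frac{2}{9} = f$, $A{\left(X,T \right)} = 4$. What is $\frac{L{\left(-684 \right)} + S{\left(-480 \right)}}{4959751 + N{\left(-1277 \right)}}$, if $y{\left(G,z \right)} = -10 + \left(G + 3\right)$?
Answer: $\frac{6471}{22313132} \approx 0.00029001$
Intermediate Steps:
$N{\left(f \right)} = - \frac{2}{9} + f$
$y{\left(G,z \right)} = -7 + G$ ($y{\left(G,z \right)} = -10 + \left(3 + G\right) = -7 + G$)
$S{\left(K \right)} = - 3 K$ ($S{\left(K \right)} = \left(-7 + 4\right) K = - 3 K$)
$L{\left(U \right)} = -2$ ($L{\left(U \right)} = -2 + \frac{U - U}{3} = -2 + \frac{1}{3} \cdot 0 = -2 + 0 = -2$)
$\frac{L{\left(-684 \right)} + S{\left(-480 \right)}}{4959751 + N{\left(-1277 \right)}} = \frac{-2 - -1440}{4959751 - \frac{11495}{9}} = \frac{-2 + 1440}{4959751 - \frac{11495}{9}} = \frac{1438}{\frac{44626264}{9}} = 1438 \cdot \frac{9}{44626264} = \frac{6471}{22313132}$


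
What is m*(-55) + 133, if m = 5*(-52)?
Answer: 14433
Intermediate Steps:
m = -260
m*(-55) + 133 = -260*(-55) + 133 = 14300 + 133 = 14433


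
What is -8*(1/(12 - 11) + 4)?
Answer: -40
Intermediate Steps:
-8*(1/(12 - 11) + 4) = -8*(1/1 + 4) = -8*(1 + 4) = -8*5 = -40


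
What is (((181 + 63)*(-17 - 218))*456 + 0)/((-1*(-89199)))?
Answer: -8715680/29733 ≈ -293.13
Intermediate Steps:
(((181 + 63)*(-17 - 218))*456 + 0)/((-1*(-89199))) = ((244*(-235))*456 + 0)/89199 = (-57340*456 + 0)*(1/89199) = (-26147040 + 0)*(1/89199) = -26147040*1/89199 = -8715680/29733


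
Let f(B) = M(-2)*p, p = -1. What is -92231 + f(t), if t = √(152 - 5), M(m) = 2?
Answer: -92233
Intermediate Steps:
t = 7*√3 (t = √147 = 7*√3 ≈ 12.124)
f(B) = -2 (f(B) = 2*(-1) = -2)
-92231 + f(t) = -92231 - 2 = -92233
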